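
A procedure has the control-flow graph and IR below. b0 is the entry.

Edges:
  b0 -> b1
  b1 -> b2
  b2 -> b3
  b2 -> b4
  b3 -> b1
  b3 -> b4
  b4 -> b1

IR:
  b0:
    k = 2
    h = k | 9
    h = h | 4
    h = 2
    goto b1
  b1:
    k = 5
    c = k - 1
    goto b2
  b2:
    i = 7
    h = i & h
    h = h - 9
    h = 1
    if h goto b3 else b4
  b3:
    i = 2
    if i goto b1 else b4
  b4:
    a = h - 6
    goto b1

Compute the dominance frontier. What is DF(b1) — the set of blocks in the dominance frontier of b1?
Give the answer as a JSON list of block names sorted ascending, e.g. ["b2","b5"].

Answer: ["b1"]

Analysis:
idom tree: b1←b0 b2←b1 b3←b2 b4←b2
Join-block Dom:
  b1: preds {b0,b3,b4}: {b0} ∩ {b0,b1,b2,b3} ∩ {b0,b1,b2,b4} = {b0}; idom=b0
  b4: preds {b2,b3}: {b0,b1,b2} ∩ {b0,b1,b2,b3} = {b0,b1,b2}; idom=b2

DF derivation:
  b1←b0: walk · to b0
  b1←b3: walk b3→b2→b1 to b0
  b1←b4: walk b4→b2→b1 to b0
  b4←b2: walk · to b2
  b4←b3: walk b3 to b2
  b0: DF=∅
  b1: DF={b1}
  b2: DF={b1}
  b3: DF={b1,b4}
  b4: DF={b1}

DF(b1) = ["b1"]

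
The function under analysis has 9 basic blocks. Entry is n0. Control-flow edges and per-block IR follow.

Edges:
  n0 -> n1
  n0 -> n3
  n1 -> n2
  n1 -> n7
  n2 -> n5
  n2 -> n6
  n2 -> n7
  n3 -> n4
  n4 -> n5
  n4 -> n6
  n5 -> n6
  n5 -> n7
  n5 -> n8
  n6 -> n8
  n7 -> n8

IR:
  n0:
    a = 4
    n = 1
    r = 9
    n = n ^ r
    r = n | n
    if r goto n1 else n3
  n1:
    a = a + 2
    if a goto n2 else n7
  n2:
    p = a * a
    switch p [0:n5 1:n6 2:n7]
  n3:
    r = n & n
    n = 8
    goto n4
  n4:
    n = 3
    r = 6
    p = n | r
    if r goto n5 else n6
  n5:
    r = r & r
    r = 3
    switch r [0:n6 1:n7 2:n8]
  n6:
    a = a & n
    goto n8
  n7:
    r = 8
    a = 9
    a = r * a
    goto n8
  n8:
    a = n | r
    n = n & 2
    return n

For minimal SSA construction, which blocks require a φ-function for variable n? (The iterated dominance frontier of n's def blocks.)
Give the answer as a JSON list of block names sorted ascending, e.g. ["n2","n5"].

idom tree: n1←n0 n2←n1 n3←n0 n4←n3 n5←n0 n6←n0 n7←n0 n8←n0
Dom∩ at merges:
  n5: preds {n2,n4}: {n0,n1,n2} ∩ {n0,n3,n4} = {n0}; idom=n0
  n6: preds {n2,n4,n5}: {n0,n1,n2} ∩ {n0,n3,n4} ∩ {n0,n5} = {n0}; idom=n0
  n7: preds {n1,n2,n5}: {n0,n1} ∩ {n0,n1,n2} ∩ {n0,n5} = {n0}; idom=n0
  n8: preds {n5,n6,n7}: {n0,n5} ∩ {n0,n6} ∩ {n0,n7} = {n0}; idom=n0

Frontier:
  n5←n2: walk n2→n1 to n0
  n5←n4: walk n4→n3 to n0
  n6←n2: walk n2→n1 to n0
  n6←n4: walk n4→n3 to n0
  n6←n5: walk n5 to n0
  n7←n1: walk n1 to n0
  n7←n2: walk n2→n1 to n0
  n7←n5: walk n5 to n0
  n8←n5: walk n5 to n0
  n8←n6: walk n6 to n0
  n8←n7: walk n7 to n0
  n0: DF=∅
  n1: DF={n5,n6,n7}
  n2: DF={n5,n6,n7}
  n3: DF={n5,n6}
  n4: DF={n5,n6}
  n5: DF={n6,n7,n8}
  n6: DF={n8}
  n7: DF={n8}
  n8: DF=∅

φ for n: defs {n0,n3,n4,n8}
  DF⁺ = {n5,n6,n7,n8}

Answer: ["n5", "n6", "n7", "n8"]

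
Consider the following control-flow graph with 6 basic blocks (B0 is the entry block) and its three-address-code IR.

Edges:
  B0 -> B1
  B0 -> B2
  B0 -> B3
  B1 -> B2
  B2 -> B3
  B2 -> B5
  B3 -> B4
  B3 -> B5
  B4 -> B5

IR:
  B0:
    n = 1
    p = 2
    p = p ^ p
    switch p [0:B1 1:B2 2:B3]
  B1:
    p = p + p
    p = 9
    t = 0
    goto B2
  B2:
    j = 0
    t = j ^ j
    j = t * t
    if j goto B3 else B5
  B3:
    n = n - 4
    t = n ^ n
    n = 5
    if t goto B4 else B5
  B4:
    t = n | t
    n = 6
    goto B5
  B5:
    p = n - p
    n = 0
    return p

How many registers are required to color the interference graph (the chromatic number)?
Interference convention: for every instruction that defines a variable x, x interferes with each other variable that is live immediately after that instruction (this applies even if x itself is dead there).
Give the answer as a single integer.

Answer: 3

Analysis:
Per-block:
  B0: {n,p} / ∅
  B1: {p,t} / {p}
  B2: {j,t} / ∅
  B3: {n,t} / {n}
  B4: {n,t} / {n,t}
  B5: {n,p} / {n,p}

Backward fixpoint:
  B0: in=∅ out={n,p}
  B1: in={n,p} out={n,p}
  B2: in={n,p} out={n,p}
  B3: in={n,p} out={n,p,t}
  B4: in={n,p,t} out={n,p}
  B5: in={n,p} out=∅

Interference:
  j: {n,p}
  n: {j,p,t}
  p: {j,n,t}
  t: {n,p}

Chromatic number:
  {j,n,p} pairwise interfere (3-clique) ⇒ χ ≥ 3
  3-colouring: r0={n}  r1={p}  r2={j,t}
  χ = 3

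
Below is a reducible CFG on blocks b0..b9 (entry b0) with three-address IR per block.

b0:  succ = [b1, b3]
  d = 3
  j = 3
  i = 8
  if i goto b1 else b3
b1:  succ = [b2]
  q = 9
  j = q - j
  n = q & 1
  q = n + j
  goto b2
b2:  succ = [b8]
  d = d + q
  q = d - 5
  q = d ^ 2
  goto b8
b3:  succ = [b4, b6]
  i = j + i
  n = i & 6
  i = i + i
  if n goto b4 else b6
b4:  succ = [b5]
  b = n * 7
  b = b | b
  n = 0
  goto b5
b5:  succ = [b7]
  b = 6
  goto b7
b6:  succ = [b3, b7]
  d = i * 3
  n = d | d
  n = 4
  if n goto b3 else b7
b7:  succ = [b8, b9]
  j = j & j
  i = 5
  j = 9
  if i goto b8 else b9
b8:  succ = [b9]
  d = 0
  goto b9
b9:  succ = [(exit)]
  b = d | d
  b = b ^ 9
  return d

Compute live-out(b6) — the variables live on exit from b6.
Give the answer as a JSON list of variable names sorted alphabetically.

def/use:
  b0: {d,i,j} / ∅
  b1: {j,n,q} / {j}
  b2: {d,q} / {d,q}
  b3: {i,n} / {i,j}
  b4: {b,n} / {n}
  b5: {b} / ∅
  b6: {d,n} / {i}
  b7: {i,j} / {j}
  b8: {d} / ∅
  b9: {b} / {d}

Live sets:
  b0 li=∅ lo={d,i,j}
  b1 li={d,j} lo={d,q}
  b2 li={d,q} lo=∅
  b3 li={d,i,j} lo={d,i,j,n}
  b4 li={d,j,n} lo={d,j}
  b5 li={d,j} lo={d,j}
  b6 li={i,j} lo={d,i,j}
  b7 li={d,j} lo={d}
  b8 li=∅ lo={d}
  b9 li={d} lo=∅

live-out(b6) = ["d", "i", "j"]

Answer: ["d", "i", "j"]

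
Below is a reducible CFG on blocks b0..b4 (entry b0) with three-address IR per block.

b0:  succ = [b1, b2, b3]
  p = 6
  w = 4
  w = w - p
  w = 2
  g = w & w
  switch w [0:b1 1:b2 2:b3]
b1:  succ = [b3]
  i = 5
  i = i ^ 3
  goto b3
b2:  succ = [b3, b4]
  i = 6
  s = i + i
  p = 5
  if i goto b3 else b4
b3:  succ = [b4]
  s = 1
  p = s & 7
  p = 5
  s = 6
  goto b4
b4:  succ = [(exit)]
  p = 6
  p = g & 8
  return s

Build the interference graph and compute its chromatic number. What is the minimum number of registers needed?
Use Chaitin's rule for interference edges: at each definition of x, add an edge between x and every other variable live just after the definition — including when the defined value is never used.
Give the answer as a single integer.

Answer: 4

Working:
Block summaries:
  b0 def {g,p,w} use ∅
  b1 def {i} use ∅
  b2 def {i,p,s} use ∅
  b3 def {p,s} use ∅
  b4 def {p} use {g,s}

Backward fixpoint:
  b0: in=∅ out={g}
  b1: in={g} out={g}
  b2: in={g} out={g,s}
  b3: in={g} out={g,s}
  b4: in={g,s} out=∅

Conflict graph:
  g: {i,p,s,w}
  i: {g,p,s}
  p: {g,i,s,w}
  s: {g,i,p}
  w: {g,p}

Colouring:
  clique {g,i,p,s} ⇒ need ≥ 4
  4-colouring: r0={g}  r1={p}  r2={i,w}  r3={s}
  χ = 4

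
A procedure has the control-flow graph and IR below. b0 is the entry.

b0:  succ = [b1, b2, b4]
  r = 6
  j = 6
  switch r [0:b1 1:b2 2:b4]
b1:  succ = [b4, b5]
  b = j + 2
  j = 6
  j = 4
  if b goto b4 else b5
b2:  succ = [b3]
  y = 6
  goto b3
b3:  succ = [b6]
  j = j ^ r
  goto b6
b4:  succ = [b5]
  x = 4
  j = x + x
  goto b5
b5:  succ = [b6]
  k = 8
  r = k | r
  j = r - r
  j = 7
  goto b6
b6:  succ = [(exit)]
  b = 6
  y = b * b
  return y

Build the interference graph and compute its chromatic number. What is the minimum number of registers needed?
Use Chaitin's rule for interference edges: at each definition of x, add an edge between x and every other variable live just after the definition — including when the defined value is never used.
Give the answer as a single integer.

Block summaries:
  b0 def {j,r} use ∅
  b1 def {b,j} use {j}
  b2 def {y} use ∅
  b3 def {j} use {j,r}
  b4 def {j,x} use ∅
  b5 def {j,k,r} use {r}
  b6 def {b,y} use ∅

Live sets:
  live b0: ∅→{j,r}
  live b1: {j,r}→{r}
  live b2: {j,r}→{j,r}
  live b3: {j,r}→∅
  live b4: {r}→{r}
  live b5: {r}→∅
  live b6: ∅→∅

Interfere edges:
  b — {j,r}
  j — {b,r,y}
  k — {r}
  r — {b,j,k,x,y}
  x — {r}
  y — {j,r}

Registers:
  clique {b,j,r} ⇒ need ≥ 3
  3-colouring: c0={r}  c1={j,k,x}  c2={b,y}
  χ = 3

Answer: 3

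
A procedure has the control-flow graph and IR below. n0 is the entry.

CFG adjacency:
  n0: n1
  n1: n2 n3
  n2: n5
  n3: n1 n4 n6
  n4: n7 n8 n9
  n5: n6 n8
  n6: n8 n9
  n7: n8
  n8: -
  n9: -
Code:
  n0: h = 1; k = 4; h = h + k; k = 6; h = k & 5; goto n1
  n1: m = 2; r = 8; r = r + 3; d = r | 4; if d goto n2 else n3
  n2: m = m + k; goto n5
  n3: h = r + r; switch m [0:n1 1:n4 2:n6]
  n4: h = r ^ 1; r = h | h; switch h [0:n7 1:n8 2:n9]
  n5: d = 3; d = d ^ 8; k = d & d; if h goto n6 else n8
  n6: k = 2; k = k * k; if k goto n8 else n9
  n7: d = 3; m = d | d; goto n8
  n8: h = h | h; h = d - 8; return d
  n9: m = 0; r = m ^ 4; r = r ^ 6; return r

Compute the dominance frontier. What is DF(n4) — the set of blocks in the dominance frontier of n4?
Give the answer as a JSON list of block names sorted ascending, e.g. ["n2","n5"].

Answer: ["n8", "n9"]

Analysis:
idom tree: n1←n0 n2←n1 n3←n1 n4←n3 n5←n2 n6←n1 n7←n4 n8←n1 n9←n1
Dom∩ at merges:
  n1: preds {n0,n3}: {n0} ∩ {n0,n1,n3} = {n0}; idom=n0
  n6: preds {n3,n5}: {n0,n1,n3} ∩ {n0,n1,n2,n5} = {n0,n1}; idom=n1
  n8: preds {n4,n5,n6,n7}: {n0,n1,n3,n4} ∩ {n0,n1,n2,n5} ∩ {n0,n1,n6} ∩ {n0,n1,n3,n4,n7} = {n0,n1}; idom=n1
  n9: preds {n4,n6}: {n0,n1,n3,n4} ∩ {n0,n1,n6} = {n0,n1}; idom=n1

DF walk-up:
  join n1 pred n0: · stop@n0
  join n1 pred n3: n3→n1 stop@n0
  join n6 pred n3: n3 stop@n1
  join n6 pred n5: n5→n2 stop@n1
  join n8 pred n4: n4→n3 stop@n1
  join n8 pred n5: n5→n2 stop@n1
  join n8 pred n6: n6 stop@n1
  join n8 pred n7: n7→n4→n3 stop@n1
  join n9 pred n4: n4→n3 stop@n1
  join n9 pred n6: n6 stop@n1
  n0: DF=∅
  n1: DF={n1}
  n2: DF={n6,n8}
  n3: DF={n1,n6,n8,n9}
  n4: DF={n8,n9}
  n5: DF={n6,n8}
  n6: DF={n8,n9}
  n7: DF={n8}
  n8: DF=∅
  n9: DF=∅

DF(n4) = ["n8", "n9"]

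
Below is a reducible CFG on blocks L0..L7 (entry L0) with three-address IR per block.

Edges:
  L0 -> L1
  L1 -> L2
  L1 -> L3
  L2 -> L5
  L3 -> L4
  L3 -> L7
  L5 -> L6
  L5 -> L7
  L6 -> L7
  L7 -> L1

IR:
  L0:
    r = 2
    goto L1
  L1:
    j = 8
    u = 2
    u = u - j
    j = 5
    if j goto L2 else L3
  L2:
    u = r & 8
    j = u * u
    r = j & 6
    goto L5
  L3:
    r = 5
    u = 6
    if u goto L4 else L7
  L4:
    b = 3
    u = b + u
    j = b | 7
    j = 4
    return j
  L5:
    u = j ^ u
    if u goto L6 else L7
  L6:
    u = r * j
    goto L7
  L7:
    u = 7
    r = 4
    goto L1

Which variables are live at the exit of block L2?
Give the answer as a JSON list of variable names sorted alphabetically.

Answer: ["j", "r", "u"]

Working:
Per-block:
  L0 def {r} use ∅
  L1 def {j,u} use ∅
  L2 def {j,r,u} use {r}
  L3 def {r,u} use ∅
  L4 def {b,j,u} use {u}
  L5 def {u} use {j,u}
  L6 def {u} use {j,r}
  L7 def {r,u} use ∅

Live sets:
  L0 li=∅ lo={r}
  L1 li={r} lo={r}
  L2 li={r} lo={j,r,u}
  L3 li=∅ lo={u}
  L4 li={u} lo=∅
  L5 li={j,r,u} lo={j,r}
  L6 li={j,r} lo=∅
  L7 li=∅ lo={r}

live-out(L2) = ["j", "r", "u"]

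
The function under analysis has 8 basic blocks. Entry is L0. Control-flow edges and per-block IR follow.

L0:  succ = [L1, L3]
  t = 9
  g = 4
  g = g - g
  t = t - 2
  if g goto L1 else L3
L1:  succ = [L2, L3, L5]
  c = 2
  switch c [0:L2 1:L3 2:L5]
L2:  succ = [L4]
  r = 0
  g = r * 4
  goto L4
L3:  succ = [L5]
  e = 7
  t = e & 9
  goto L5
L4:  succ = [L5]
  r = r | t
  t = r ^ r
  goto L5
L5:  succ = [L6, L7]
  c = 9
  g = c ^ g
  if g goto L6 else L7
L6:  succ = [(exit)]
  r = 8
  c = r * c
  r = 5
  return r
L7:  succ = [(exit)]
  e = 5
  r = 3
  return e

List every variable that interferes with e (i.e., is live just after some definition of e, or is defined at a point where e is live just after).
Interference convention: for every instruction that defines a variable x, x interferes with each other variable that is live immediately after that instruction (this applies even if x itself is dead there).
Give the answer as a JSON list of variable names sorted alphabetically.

def/use:
  L0: def={g,t} ue=∅
  L1: def={c} ue=∅
  L2: def={g,r} ue=∅
  L3: def={e,t} ue=∅
  L4: def={r,t} ue={r,t}
  L5: def={c,g} ue={g}
  L6: def={c,r} ue={c}
  L7: def={e,r} ue=∅

Live sets:
  L0 li=∅ lo={g,t}
  L1 li={g,t} lo={g,t}
  L2 li={t} lo={g,r,t}
  L3 li={g} lo={g}
  L4 li={g,r,t} lo={g}
  L5 li={g} lo={c}
  L6 li={c} lo=∅
  L7 li=∅ lo=∅

Conflict graph:
  c: {g,r,t}
  e: {g,r}
  g: {c,e,r,t}
  r: {c,e,g,t}
  t: {c,g,r}

N(e) = ["g", "r"]

Answer: ["g", "r"]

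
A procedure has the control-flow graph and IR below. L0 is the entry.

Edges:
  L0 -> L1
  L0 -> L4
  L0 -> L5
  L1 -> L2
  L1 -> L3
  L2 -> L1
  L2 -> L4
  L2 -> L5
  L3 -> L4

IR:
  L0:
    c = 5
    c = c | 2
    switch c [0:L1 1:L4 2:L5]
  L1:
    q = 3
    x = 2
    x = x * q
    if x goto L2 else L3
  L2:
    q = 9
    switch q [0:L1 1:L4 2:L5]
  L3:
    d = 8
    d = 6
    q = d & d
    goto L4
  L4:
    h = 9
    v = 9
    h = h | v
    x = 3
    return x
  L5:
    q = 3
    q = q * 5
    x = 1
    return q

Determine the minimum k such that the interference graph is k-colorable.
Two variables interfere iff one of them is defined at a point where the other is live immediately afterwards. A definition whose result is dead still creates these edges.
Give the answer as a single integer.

Answer: 2

Derivation:
Per-block:
  L0 def {c} use ∅
  L1 def {q,x} use ∅
  L2 def {q} use ∅
  L3 def {d,q} use ∅
  L4 def {h,v,x} use ∅
  L5 def {q,x} use ∅

Live sets:
  L0: in=∅ out=∅
  L1: in=∅ out=∅
  L2: in=∅ out=∅
  L3: in=∅ out=∅
  L4: in=∅ out=∅
  L5: in=∅ out=∅

Interference:
  c — ∅
  d — ∅
  h — {v}
  q — {x}
  v — {h}
  x — {q}

Colouring:
  lower bound: {h,v} mutually conflict ⇒ χ ≥ 2
  assign c→c0 d→c0 h→c0 q→c0 v→c1 x→c1 — no edge inside a register ⇒ χ ≤ 2
  χ = 2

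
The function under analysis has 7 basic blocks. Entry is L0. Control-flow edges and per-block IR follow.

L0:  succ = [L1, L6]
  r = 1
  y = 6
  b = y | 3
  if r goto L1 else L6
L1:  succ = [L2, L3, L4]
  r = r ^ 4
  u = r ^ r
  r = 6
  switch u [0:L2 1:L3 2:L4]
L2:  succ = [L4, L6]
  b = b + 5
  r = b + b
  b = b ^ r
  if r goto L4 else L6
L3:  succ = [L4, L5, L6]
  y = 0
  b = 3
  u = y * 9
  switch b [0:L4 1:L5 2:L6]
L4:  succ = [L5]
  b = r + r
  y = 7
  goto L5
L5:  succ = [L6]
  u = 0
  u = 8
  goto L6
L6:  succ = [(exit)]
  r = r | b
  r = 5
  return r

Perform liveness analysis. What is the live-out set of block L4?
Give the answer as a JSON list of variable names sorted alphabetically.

Answer: ["b", "r"]

Derivation:
Per-block:
  L0: {b,r,y} / ∅
  L1: {r,u} / {r}
  L2: {b,r} / {b}
  L3: {b,u,y} / ∅
  L4: {b,y} / {r}
  L5: {u} / ∅
  L6: {r} / {b,r}

Backward fixpoint:
  live L0: ∅→{b,r}
  live L1: {b,r}→{b,r}
  live L2: {b}→{b,r}
  live L3: {r}→{b,r}
  live L4: {r}→{b,r}
  live L5: {b,r}→{b,r}
  live L6: {b,r}→∅

live-out(L4) = ["b", "r"]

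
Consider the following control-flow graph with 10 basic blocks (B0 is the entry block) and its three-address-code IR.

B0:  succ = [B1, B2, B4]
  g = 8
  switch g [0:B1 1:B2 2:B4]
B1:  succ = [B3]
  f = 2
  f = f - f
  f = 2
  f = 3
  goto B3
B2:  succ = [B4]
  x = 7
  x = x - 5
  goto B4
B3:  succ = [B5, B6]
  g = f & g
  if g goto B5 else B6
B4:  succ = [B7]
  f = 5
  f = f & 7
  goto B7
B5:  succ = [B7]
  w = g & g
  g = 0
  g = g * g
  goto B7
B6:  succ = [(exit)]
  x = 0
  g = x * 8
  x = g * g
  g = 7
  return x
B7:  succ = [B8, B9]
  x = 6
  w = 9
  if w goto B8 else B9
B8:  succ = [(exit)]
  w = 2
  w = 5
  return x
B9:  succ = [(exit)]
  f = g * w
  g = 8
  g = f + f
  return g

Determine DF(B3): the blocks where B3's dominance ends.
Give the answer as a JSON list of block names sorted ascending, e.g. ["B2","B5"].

Answer: ["B7"]

Derivation:
idom tree: B1←B0 B2←B0 B3←B1 B4←B0 B5←B3 B6←B3 B7←B0 B8←B7 B9←B7
Dom at joins:
  B4: preds {B0,B2}: {B0} ∩ {B0,B2} = {B0}; idom=B0
  B7: preds {B4,B5}: {B0,B4} ∩ {B0,B1,B3,B5} = {B0}; idom=B0

DF walk-up:
  join B4 pred B0: · stop@B0
  join B4 pred B2: B2 stop@B0
  join B7 pred B4: B4 stop@B0
  join B7 pred B5: B5→B3→B1 stop@B0
  DF(B0)=∅
  DF(B1)={B7}
  DF(B2)={B4}
  DF(B3)={B7}
  DF(B4)={B7}
  DF(B5)={B7}
  DF(B6)=∅
  DF(B7)=∅
  DF(B8)=∅
  DF(B9)=∅

DF(B3) = ["B7"]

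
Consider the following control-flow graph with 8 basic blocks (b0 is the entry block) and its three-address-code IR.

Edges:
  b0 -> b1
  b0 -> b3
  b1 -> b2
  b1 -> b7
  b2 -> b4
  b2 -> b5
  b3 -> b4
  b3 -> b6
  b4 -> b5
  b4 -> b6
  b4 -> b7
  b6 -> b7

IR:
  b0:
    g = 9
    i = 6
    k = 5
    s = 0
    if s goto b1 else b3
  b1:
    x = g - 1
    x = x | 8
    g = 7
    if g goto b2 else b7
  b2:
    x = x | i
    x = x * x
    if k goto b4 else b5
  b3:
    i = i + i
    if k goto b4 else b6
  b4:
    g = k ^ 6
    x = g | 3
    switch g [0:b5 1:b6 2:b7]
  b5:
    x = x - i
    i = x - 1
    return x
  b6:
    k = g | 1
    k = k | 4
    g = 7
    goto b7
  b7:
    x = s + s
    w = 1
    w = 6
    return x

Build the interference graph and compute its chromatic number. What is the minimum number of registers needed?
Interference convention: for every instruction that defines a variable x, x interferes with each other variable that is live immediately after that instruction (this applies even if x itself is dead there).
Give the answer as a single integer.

Answer: 5

Analysis:
Block summaries:
  b0: def={g,i,k,s} ue=∅
  b1: def={g,x} ue={g}
  b2: def={x} ue={i,k,x}
  b3: def={i} ue={i,k}
  b4: def={g,x} ue={k}
  b5: def={i,x} ue={i,x}
  b6: def={g,k} ue={g}
  b7: def={w,x} ue={s}

Liveness:
  b0: in=∅ out={g,i,k,s}
  b1: in={g,i,k,s} out={i,k,s,x}
  b2: in={i,k,s,x} out={i,k,s,x}
  b3: in={g,i,k,s} out={g,i,k,s}
  b4: in={i,k,s} out={g,i,s,x}
  b5: in={i,x} out=∅
  b6: in={g,s} out={s}
  b7: in={s} out=∅

Interference:
  g — {i,k,s,x}
  i — {g,k,s,x}
  k — {g,i,s,x}
  s — {g,i,k,x}
  w — {x}
  x — {g,i,k,s,w}

Chromatic number:
  lower bound: {g,i,k,s,x} mutually conflict ⇒ χ ≥ 5
  assign g→r1 i→r2 k→r3 s→r4 w→r1 x→r0 — no edge inside a register ⇒ χ ≤ 5
  χ = 5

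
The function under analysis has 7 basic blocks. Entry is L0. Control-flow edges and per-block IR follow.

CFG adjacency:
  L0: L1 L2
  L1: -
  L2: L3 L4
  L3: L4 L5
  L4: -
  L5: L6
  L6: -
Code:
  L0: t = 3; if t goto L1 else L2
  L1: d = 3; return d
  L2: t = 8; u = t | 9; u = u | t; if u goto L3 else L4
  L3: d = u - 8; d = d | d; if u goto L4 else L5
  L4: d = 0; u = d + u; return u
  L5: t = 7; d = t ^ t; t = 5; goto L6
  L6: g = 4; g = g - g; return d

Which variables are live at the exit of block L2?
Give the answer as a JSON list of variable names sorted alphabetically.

Answer: ["u"]

Working:
def/use:
  L0 def {t} use ∅
  L1 def {d} use ∅
  L2 def {t,u} use ∅
  L3 def {d} use {u}
  L4 def {d,u} use {u}
  L5 def {d,t} use ∅
  L6 def {g} use {d}

Liveness:
  L0: in=∅ out=∅
  L1: in=∅ out=∅
  L2: in=∅ out={u}
  L3: in={u} out={u}
  L4: in={u} out=∅
  L5: in=∅ out={d}
  L6: in={d} out=∅

live-out(L2) = ["u"]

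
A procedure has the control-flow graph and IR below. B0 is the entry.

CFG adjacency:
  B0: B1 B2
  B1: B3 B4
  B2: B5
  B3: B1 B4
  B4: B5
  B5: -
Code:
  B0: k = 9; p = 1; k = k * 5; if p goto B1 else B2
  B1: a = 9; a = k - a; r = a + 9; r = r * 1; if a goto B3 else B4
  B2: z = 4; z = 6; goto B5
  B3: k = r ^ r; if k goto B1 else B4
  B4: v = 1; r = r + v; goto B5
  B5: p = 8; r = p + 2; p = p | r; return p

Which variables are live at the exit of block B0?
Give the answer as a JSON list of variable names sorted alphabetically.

Answer: ["k"]

Analysis:
def/use:
  B0: def={k,p} ue=∅
  B1: def={a,r} ue={k}
  B2: def={z} ue=∅
  B3: def={k} ue={r}
  B4: def={r,v} ue={r}
  B5: def={p,r} ue=∅

Live sets:
  B0: in=∅ out={k}
  B1: in={k} out={r}
  B2: in=∅ out=∅
  B3: in={r} out={k,r}
  B4: in={r} out=∅
  B5: in=∅ out=∅

live-out(B0) = ["k"]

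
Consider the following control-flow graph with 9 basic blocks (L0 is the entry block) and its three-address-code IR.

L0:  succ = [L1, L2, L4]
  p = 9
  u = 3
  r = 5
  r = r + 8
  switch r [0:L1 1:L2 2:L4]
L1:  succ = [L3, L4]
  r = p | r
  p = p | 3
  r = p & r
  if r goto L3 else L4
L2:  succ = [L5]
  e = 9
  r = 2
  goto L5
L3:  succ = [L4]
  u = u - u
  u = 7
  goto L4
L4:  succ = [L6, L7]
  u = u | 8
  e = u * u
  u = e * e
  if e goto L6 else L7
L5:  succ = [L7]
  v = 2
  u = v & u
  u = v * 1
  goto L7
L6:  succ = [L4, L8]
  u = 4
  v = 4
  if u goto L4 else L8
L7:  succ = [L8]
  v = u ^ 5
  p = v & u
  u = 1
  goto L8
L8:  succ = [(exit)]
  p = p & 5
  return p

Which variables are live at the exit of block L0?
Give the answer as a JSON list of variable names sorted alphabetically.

Answer: ["p", "r", "u"]

Working:
Block summaries:
  L0: def={p,r,u} ue=∅
  L1: def={p,r} ue={p,r}
  L2: def={e,r} ue=∅
  L3: def={u} ue={u}
  L4: def={e,u} ue={u}
  L5: def={u,v} ue={u}
  L6: def={u,v} ue=∅
  L7: def={p,u,v} ue={u}
  L8: def={p} ue={p}

Backward fixpoint:
  L0: in=∅ out={p,r,u}
  L1: in={p,r,u} out={p,u}
  L2: in={u} out={u}
  L3: in={p,u} out={p,u}
  L4: in={p,u} out={p,u}
  L5: in={u} out={u}
  L6: in={p} out={p,u}
  L7: in={u} out={p}
  L8: in={p} out=∅

live-out(L0) = ["p", "r", "u"]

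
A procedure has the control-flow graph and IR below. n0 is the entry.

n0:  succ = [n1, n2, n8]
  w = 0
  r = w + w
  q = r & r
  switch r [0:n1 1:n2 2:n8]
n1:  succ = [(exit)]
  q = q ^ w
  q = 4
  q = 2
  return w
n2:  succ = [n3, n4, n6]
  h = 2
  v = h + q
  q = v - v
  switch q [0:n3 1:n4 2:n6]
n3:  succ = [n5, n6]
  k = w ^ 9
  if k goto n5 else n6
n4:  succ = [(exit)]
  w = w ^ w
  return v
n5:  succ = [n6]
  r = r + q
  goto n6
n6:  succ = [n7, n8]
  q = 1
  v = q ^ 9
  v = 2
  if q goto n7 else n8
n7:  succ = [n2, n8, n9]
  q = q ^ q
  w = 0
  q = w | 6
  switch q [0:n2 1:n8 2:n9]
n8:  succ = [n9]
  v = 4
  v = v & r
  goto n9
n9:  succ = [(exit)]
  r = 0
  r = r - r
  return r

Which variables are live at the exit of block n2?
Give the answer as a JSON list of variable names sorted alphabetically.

Per-block:
  n0: def={q,r,w} ue=∅
  n1: def={q} ue={q,w}
  n2: def={h,q,v} ue={q}
  n3: def={k} ue={w}
  n4: def={w} ue={v,w}
  n5: def={r} ue={q,r}
  n6: def={q,v} ue=∅
  n7: def={q,w} ue={q}
  n8: def={v} ue={r}
  n9: def={r} ue=∅

Live sets:
  n0 li=∅ lo={q,r,w}
  n1 li={q,w} lo=∅
  n2 li={q,r,w} lo={q,r,v,w}
  n3 li={q,r,w} lo={q,r}
  n4 li={v,w} lo=∅
  n5 li={q,r} lo={r}
  n6 li={r} lo={q,r}
  n7 li={q,r} lo={q,r,w}
  n8 li={r} lo=∅
  n9 li=∅ lo=∅

live-out(n2) = ["q", "r", "v", "w"]

Answer: ["q", "r", "v", "w"]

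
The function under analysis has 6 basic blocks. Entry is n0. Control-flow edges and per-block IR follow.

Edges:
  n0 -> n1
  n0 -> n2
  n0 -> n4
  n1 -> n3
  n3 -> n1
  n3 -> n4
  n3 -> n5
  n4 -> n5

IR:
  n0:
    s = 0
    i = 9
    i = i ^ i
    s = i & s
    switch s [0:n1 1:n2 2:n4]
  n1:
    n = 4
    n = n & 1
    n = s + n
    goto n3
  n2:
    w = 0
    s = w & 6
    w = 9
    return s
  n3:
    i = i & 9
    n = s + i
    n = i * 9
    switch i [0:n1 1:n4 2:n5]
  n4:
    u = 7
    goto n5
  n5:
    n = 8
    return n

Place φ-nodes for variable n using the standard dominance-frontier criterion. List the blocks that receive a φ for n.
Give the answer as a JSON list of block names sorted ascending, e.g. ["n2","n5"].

idom tree: n1←n0 n2←n0 n3←n1 n4←n0 n5←n0
Join-block Dom:
  n1: preds {n0,n3}: {n0} ∩ {n0,n1,n3} = {n0}; idom=n0
  n4: preds {n0,n3}: {n0} ∩ {n0,n1,n3} = {n0}; idom=n0
  n5: preds {n3,n4}: {n0,n1,n3} ∩ {n0,n4} = {n0}; idom=n0

DF derivation:
  n1←n0: walk · to n0
  n1←n3: walk n3→n1 to n0
  n4←n0: walk · to n0
  n4←n3: walk n3→n1 to n0
  n5←n3: walk n3→n1 to n0
  n5←n4: walk n4 to n0
  n0: DF=∅
  n1: DF={n1,n4,n5}
  n2: DF=∅
  n3: DF={n1,n4,n5}
  n4: DF={n5}
  n5: DF=∅

φ for n: defs {n1,n3,n5}
  DF⁺ = {n1,n4,n5}

Answer: ["n1", "n4", "n5"]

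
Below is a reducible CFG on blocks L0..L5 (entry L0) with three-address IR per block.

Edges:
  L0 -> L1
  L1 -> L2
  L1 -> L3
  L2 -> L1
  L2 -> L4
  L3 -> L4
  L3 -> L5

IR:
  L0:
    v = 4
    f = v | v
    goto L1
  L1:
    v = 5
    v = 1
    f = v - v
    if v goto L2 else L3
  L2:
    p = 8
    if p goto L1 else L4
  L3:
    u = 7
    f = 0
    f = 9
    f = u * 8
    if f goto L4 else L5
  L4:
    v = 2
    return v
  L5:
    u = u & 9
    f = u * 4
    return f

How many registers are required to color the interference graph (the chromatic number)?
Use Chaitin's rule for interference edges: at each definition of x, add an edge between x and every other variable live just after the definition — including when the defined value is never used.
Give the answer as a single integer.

Per-block:
  L0: def={f,v} ue=∅
  L1: def={f,v} ue=∅
  L2: def={p} ue=∅
  L3: def={f,u} ue=∅
  L4: def={v} ue=∅
  L5: def={f,u} ue={u}

Backward fixpoint:
  live L0: ∅→∅
  live L1: ∅→∅
  live L2: ∅→∅
  live L3: ∅→{u}
  live L4: ∅→∅
  live L5: {u}→∅

Interfere edges:
  f — {u,v}
  p — ∅
  u — {f}
  v — {f}

Registers:
  lower bound: {f,u} mutually conflict ⇒ χ ≥ 2
  2-colouring: R0={f,p}  R1={u,v}
  χ = 2

Answer: 2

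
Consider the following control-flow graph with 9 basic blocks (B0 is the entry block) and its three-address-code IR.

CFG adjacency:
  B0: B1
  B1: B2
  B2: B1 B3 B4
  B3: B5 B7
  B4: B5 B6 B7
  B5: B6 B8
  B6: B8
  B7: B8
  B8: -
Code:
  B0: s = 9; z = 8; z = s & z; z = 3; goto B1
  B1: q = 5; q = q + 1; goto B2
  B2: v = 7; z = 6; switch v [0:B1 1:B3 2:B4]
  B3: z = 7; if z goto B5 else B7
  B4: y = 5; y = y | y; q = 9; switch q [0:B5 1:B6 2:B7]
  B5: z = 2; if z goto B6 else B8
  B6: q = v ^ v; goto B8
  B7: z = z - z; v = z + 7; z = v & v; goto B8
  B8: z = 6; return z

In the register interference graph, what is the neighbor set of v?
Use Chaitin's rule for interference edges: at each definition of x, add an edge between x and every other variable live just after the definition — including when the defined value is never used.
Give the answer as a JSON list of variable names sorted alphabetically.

Answer: ["q", "y", "z"]

Derivation:
Block summaries:
  B0: {s,z} / ∅
  B1: {q} / ∅
  B2: {v,z} / ∅
  B3: {z} / ∅
  B4: {q,y} / ∅
  B5: {z} / ∅
  B6: {q} / {v}
  B7: {v,z} / {z}
  B8: {z} / ∅

Liveness:
  B0 li=∅ lo=∅
  B1 li=∅ lo=∅
  B2 li=∅ lo={v,z}
  B3 li={v} lo={v,z}
  B4 li={v,z} lo={v,z}
  B5 li={v} lo={v}
  B6 li={v} lo=∅
  B7 li={z} lo=∅
  B8 li=∅ lo=∅

Interference:
  q↔{v,z}
  s↔{z}
  v↔{q,y,z}
  y↔{v,z}
  z↔{q,s,v,y}

N(v) = ["q", "y", "z"]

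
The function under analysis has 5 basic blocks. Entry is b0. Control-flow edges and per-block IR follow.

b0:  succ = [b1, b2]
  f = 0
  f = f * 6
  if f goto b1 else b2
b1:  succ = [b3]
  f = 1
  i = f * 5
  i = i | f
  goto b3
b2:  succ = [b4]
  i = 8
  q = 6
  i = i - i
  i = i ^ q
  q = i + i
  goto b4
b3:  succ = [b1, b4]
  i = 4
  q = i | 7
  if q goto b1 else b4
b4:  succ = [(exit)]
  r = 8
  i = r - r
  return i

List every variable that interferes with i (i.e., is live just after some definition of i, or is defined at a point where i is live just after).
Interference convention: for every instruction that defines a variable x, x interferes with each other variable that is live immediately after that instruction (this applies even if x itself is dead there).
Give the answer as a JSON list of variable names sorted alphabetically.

def/use:
  b0 def {f} use ∅
  b1 def {f,i} use ∅
  b2 def {i,q} use ∅
  b3 def {i,q} use ∅
  b4 def {i,r} use ∅

Live sets:
  b0 li=∅ lo=∅
  b1 li=∅ lo=∅
  b2 li=∅ lo=∅
  b3 li=∅ lo=∅
  b4 li=∅ lo=∅

Conflict graph:
  f↔{i}
  i↔{f,q}
  q↔{i}
  r↔∅

N(i) = ["f", "q"]

Answer: ["f", "q"]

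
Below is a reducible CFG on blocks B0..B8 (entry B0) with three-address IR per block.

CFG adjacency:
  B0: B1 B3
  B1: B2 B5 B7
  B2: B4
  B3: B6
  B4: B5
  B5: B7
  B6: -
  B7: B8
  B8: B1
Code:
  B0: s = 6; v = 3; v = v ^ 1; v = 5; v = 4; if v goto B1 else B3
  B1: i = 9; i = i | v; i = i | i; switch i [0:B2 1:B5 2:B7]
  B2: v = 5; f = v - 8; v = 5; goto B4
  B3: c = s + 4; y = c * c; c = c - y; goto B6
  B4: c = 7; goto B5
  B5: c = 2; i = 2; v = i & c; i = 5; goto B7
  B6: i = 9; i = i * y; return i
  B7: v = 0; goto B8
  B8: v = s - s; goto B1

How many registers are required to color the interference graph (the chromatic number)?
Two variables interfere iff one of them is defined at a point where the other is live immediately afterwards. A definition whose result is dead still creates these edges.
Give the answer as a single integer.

Block summaries:
  B0 def {s,v} use ∅
  B1 def {i} use {v}
  B2 def {f,v} use ∅
  B3 def {c,y} use {s}
  B4 def {c} use ∅
  B5 def {c,i,v} use ∅
  B6 def {i} use {y}
  B7 def {v} use ∅
  B8 def {v} use {s}

Liveness:
  B0: in=∅ out={s,v}
  B1: in={s,v} out={s}
  B2: in={s} out={s}
  B3: in={s} out={y}
  B4: in={s} out={s}
  B5: in={s} out={s}
  B6: in={y} out=∅
  B7: in={s} out={s}
  B8: in={s} out={s,v}

Interference:
  c — {i,s,y}
  f — {s}
  i — {c,s,v,y}
  s — {c,f,i,v}
  v — {i,s}
  y — {c,i}

Registers:
  {c,i,s} pairwise interfere (3-clique) ⇒ χ ≥ 3
  assign c→c2 f→c0 i→c0 s→c1 v→c2 y→c1 — no edge inside a register ⇒ χ ≤ 3
  χ = 3

Answer: 3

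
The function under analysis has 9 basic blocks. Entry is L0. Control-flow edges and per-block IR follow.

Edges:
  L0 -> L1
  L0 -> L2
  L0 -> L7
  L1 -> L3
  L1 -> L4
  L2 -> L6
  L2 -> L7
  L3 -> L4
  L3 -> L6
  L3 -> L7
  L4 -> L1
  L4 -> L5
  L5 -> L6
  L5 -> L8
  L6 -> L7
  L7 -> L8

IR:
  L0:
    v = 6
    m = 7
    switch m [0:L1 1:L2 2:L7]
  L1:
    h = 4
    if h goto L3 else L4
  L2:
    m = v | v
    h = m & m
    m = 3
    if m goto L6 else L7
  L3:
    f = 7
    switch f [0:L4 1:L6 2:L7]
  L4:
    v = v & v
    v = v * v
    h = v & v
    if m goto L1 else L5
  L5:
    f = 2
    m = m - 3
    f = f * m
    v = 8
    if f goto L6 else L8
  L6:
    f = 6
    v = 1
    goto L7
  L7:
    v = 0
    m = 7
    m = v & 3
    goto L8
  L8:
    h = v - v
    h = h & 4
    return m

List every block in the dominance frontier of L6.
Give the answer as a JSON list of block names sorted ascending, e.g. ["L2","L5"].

idom tree: L1←L0 L2←L0 L3←L1 L4←L1 L5←L4 L6←L0 L7←L0 L8←L0
Dom at joins:
  L1: preds {L0,L4}: {L0} ∩ {L0,L1,L4} = {L0}; idom=L0
  L4: preds {L1,L3}: {L0,L1} ∩ {L0,L1,L3} = {L0,L1}; idom=L1
  L6: preds {L2,L3,L5}: {L0,L2} ∩ {L0,L1,L3} ∩ {L0,L1,L4,L5} = {L0}; idom=L0
  L7: preds {L0,L2,L3,L6}: {L0} ∩ {L0,L2} ∩ {L0,L1,L3} ∩ {L0,L6} = {L0}; idom=L0
  L8: preds {L5,L7}: {L0,L1,L4,L5} ∩ {L0,L7} = {L0}; idom=L0

DF walk-up:
  join L1 pred L0: · stop@L0
  join L1 pred L4: L4→L1 stop@L0
  join L4 pred L1: · stop@L1
  join L4 pred L3: L3 stop@L1
  join L6 pred L2: L2 stop@L0
  join L6 pred L3: L3→L1 stop@L0
  join L6 pred L5: L5→L4→L1 stop@L0
  join L7 pred L0: · stop@L0
  join L7 pred L2: L2 stop@L0
  join L7 pred L3: L3→L1 stop@L0
  join L7 pred L6: L6 stop@L0
  join L8 pred L5: L5→L4→L1 stop@L0
  join L8 pred L7: L7 stop@L0
  L0 → ∅
  L1 → {L1,L6,L7,L8}
  L2 → {L6,L7}
  L3 → {L4,L6,L7}
  L4 → {L1,L6,L8}
  L5 → {L6,L8}
  L6 → {L7}
  L7 → {L8}
  L8 → ∅

DF(L6) = ["L7"]

Answer: ["L7"]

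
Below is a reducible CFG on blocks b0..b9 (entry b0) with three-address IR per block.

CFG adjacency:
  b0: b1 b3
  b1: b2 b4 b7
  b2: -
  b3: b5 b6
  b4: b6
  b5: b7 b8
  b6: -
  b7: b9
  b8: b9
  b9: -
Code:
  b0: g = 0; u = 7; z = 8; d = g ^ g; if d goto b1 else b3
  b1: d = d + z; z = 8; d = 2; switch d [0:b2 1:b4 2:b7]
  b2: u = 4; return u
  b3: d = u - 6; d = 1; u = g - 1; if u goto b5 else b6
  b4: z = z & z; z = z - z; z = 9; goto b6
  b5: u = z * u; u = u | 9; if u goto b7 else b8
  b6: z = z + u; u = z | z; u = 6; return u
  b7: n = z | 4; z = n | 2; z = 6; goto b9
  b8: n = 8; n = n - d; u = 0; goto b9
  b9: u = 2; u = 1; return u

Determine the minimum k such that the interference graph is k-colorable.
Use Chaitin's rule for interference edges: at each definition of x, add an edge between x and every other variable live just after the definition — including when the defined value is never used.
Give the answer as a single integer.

Answer: 4

Analysis:
def/use:
  b0: def={d,g,u,z} ue=∅
  b1: def={d,z} ue={d,z}
  b2: def={u} ue=∅
  b3: def={d,u} ue={g,u}
  b4: def={z} ue={z}
  b5: def={u} ue={u,z}
  b6: def={u,z} ue={u,z}
  b7: def={n,z} ue={z}
  b8: def={n,u} ue={d}
  b9: def={u} ue=∅

Backward fixpoint:
  b0 li=∅ lo={d,g,u,z}
  b1 li={d,u,z} lo={u,z}
  b2 li=∅ lo=∅
  b3 li={g,u,z} lo={d,u,z}
  b4 li={u,z} lo={u,z}
  b5 li={d,u,z} lo={d,z}
  b6 li={u,z} lo=∅
  b7 li={z} lo=∅
  b8 li={d} lo=∅
  b9 li=∅ lo=∅

Interference:
  d: {g,n,u,z}
  g: {d,u,z}
  n: {d}
  u: {d,g,z}
  z: {d,g,u}

Chromatic number:
  lower bound: {d,g,u,z} mutually conflict ⇒ χ ≥ 4
  assign d→r0 g→r1 n→r1 u→r2 z→r3 — no edge inside a register ⇒ χ ≤ 4
  χ = 4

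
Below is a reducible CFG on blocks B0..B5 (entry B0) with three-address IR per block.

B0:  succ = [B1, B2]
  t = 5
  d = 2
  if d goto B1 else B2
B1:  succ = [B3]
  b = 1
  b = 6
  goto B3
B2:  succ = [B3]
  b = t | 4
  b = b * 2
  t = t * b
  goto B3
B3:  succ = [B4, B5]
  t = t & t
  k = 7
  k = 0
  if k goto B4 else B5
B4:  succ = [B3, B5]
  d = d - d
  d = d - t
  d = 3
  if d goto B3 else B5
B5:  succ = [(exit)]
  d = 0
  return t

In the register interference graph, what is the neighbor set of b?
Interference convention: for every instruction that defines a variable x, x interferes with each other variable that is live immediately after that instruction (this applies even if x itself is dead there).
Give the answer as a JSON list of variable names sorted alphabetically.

Answer: ["d", "t"]

Derivation:
Block summaries:
  B0 def {d,t} use ∅
  B1 def {b} use ∅
  B2 def {b,t} use {t}
  B3 def {k,t} use {t}
  B4 def {d} use {d,t}
  B5 def {d} use {t}

Backward fixpoint:
  B0: in=∅ out={d,t}
  B1: in={d,t} out={d,t}
  B2: in={d,t} out={d,t}
  B3: in={d,t} out={d,t}
  B4: in={d,t} out={d,t}
  B5: in={t} out=∅

Conflict graph:
  b↔{d,t}
  d↔{b,k,t}
  k↔{d,t}
  t↔{b,d,k}

N(b) = ["d", "t"]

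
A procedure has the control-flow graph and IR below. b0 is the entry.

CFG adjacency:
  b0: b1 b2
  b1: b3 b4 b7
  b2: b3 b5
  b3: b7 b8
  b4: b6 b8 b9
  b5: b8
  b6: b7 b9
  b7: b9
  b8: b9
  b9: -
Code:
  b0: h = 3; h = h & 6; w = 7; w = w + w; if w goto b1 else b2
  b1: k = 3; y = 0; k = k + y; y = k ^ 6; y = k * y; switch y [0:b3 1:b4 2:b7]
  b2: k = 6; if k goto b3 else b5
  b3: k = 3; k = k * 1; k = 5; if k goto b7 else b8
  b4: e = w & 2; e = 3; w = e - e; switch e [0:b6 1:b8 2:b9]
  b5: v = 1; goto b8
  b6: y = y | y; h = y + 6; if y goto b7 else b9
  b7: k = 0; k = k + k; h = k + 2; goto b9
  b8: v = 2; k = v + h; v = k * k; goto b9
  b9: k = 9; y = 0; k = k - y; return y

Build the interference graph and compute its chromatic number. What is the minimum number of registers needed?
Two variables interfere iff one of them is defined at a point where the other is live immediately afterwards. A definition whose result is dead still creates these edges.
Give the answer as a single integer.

Per-block:
  b0 def {h,w} use ∅
  b1 def {k,y} use ∅
  b2 def {k} use ∅
  b3 def {k} use ∅
  b4 def {e,w} use {w}
  b5 def {v} use ∅
  b6 def {h,y} use {y}
  b7 def {h,k} use ∅
  b8 def {k,v} use {h}
  b9 def {k,y} use ∅

Live sets:
  b0 li=∅ lo={h,w}
  b1 li={h,w} lo={h,w,y}
  b2 li={h} lo={h}
  b3 li={h} lo={h}
  b4 li={h,w,y} lo={h,y}
  b5 li={h} lo={h}
  b6 li={y} lo=∅
  b7 li=∅ lo=∅
  b8 li={h} lo=∅
  b9 li=∅ lo=∅

Interference:
  e — {h,w,y}
  h — {e,k,v,w,y}
  k — {h,w,y}
  v — {h}
  w — {e,h,k,y}
  y — {e,h,k,w}

Colouring:
  clique {e,h,w,y} ⇒ need ≥ 4
  4-colouring: c0={h}  c1={v,w}  c2={y}  c3={e,k}
  χ = 4

Answer: 4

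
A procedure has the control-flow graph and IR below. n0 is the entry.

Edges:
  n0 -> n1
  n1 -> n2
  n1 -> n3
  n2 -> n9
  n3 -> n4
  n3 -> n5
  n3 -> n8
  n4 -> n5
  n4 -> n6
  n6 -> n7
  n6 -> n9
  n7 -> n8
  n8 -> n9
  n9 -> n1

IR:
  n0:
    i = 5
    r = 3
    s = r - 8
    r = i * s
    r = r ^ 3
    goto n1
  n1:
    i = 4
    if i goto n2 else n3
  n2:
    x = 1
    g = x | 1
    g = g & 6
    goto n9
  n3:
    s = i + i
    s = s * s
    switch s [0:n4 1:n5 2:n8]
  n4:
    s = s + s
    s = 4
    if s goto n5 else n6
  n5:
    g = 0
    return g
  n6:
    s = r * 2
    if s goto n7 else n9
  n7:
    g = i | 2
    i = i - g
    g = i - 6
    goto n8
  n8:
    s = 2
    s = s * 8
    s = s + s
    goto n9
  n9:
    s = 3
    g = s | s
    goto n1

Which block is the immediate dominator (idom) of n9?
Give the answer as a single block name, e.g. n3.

Answer: n1

Analysis:
idom tree: n1←n0 n2←n1 n3←n1 n4←n3 n5←n3 n6←n4 n7←n6 n8←n3 n9←n1
Join-block Dom:
  n1: preds {n0,n9}: {n0} ∩ {n0,n1,n9} = {n0}; idom=n0
  n5: preds {n3,n4}: {n0,n1,n3} ∩ {n0,n1,n3,n4} = {n0,n1,n3}; idom=n3
  n8: preds {n3,n7}: {n0,n1,n3} ∩ {n0,n1,n3,n4,n6,n7} = {n0,n1,n3}; idom=n3
  n9: preds {n2,n6,n8}: {n0,n1,n2} ∩ {n0,n1,n3,n4,n6} ∩ {n0,n1,n3,n8} = {n0,n1}; idom=n1

idom(n9) = n1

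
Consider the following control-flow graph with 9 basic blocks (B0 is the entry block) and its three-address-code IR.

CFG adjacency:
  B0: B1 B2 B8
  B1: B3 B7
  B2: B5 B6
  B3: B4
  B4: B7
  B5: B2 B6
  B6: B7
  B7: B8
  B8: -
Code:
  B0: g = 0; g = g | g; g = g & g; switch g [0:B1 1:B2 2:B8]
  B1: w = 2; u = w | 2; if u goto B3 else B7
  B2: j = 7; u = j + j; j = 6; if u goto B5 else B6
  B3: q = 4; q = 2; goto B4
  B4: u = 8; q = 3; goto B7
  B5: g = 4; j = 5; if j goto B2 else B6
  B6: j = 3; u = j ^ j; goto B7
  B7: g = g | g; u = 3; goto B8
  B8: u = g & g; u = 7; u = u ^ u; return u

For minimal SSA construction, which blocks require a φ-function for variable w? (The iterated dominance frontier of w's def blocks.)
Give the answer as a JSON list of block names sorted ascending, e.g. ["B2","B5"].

Answer: ["B7", "B8"]

Analysis:
idom tree: B1←B0 B2←B0 B3←B1 B4←B3 B5←B2 B6←B2 B7←B0 B8←B0
Join-block Dom:
  B2: preds {B0,B5}: {B0} ∩ {B0,B2,B5} = {B0}; idom=B0
  B6: preds {B2,B5}: {B0,B2} ∩ {B0,B2,B5} = {B0,B2}; idom=B2
  B7: preds {B1,B4,B6}: {B0,B1} ∩ {B0,B1,B3,B4} ∩ {B0,B2,B6} = {B0}; idom=B0
  B8: preds {B0,B7}: {B0} ∩ {B0,B7} = {B0}; idom=B0

DF derivation:
  join B2 pred B0: · stop@B0
  join B2 pred B5: B5→B2 stop@B0
  join B6 pred B2: · stop@B2
  join B6 pred B5: B5 stop@B2
  join B7 pred B1: B1 stop@B0
  join B7 pred B4: B4→B3→B1 stop@B0
  join B7 pred B6: B6→B2 stop@B0
  join B8 pred B0: · stop@B0
  join B8 pred B7: B7 stop@B0
  B0: DF=∅
  B1: DF={B7}
  B2: DF={B2,B7}
  B3: DF={B7}
  B4: DF={B7}
  B5: DF={B2,B6}
  B6: DF={B7}
  B7: DF={B8}
  B8: DF=∅

φ for w: defs {B1}
  DF⁺ = {B7,B8}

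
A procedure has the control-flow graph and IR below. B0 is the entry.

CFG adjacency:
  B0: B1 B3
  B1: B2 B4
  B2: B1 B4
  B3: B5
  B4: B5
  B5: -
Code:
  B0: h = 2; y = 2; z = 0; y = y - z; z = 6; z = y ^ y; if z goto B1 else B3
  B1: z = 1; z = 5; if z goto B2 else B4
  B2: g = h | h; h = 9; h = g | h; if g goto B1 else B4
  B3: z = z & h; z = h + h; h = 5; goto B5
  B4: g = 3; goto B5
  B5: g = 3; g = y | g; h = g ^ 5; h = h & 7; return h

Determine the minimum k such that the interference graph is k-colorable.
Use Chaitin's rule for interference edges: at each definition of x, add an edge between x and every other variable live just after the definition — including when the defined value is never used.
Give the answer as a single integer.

Answer: 3

Working:
Block summaries:
  B0 def {h,y,z} use ∅
  B1 def {z} use ∅
  B2 def {g,h} use {h}
  B3 def {h,z} use {h,z}
  B4 def {g} use ∅
  B5 def {g,h} use {y}

Backward fixpoint:
  B0 li=∅ lo={h,y,z}
  B1 li={h,y} lo={h,y}
  B2 li={h,y} lo={h,y}
  B3 li={h,y,z} lo={y}
  B4 li={y} lo={y}
  B5 li={y} lo=∅

Conflict graph:
  g: {h,y}
  h: {g,y,z}
  y: {g,h,z}
  z: {h,y}

Colouring:
  clique {g,h,y} ⇒ need ≥ 3
  3-colouring: r0={h}  r1={y}  r2={g,z}
  χ = 3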